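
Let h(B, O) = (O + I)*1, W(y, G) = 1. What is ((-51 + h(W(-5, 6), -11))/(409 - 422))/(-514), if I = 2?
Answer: -30/3341 ≈ -0.0089794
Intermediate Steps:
h(B, O) = 2 + O (h(B, O) = (O + 2)*1 = (2 + O)*1 = 2 + O)
((-51 + h(W(-5, 6), -11))/(409 - 422))/(-514) = ((-51 + (2 - 11))/(409 - 422))/(-514) = ((-51 - 9)/(-13))*(-1/514) = -60*(-1/13)*(-1/514) = (60/13)*(-1/514) = -30/3341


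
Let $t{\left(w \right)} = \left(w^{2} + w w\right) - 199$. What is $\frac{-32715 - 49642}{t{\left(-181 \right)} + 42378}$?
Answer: $- \frac{7487}{9791} \approx -0.76468$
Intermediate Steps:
$t{\left(w \right)} = -199 + 2 w^{2}$ ($t{\left(w \right)} = \left(w^{2} + w^{2}\right) - 199 = 2 w^{2} - 199 = -199 + 2 w^{2}$)
$\frac{-32715 - 49642}{t{\left(-181 \right)} + 42378} = \frac{-32715 - 49642}{\left(-199 + 2 \left(-181\right)^{2}\right) + 42378} = - \frac{82357}{\left(-199 + 2 \cdot 32761\right) + 42378} = - \frac{82357}{\left(-199 + 65522\right) + 42378} = - \frac{82357}{65323 + 42378} = - \frac{82357}{107701} = \left(-82357\right) \frac{1}{107701} = - \frac{7487}{9791}$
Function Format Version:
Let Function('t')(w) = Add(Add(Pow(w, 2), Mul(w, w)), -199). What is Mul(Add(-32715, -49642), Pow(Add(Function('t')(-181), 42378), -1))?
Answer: Rational(-7487, 9791) ≈ -0.76468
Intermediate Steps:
Function('t')(w) = Add(-199, Mul(2, Pow(w, 2))) (Function('t')(w) = Add(Add(Pow(w, 2), Pow(w, 2)), -199) = Add(Mul(2, Pow(w, 2)), -199) = Add(-199, Mul(2, Pow(w, 2))))
Mul(Add(-32715, -49642), Pow(Add(Function('t')(-181), 42378), -1)) = Mul(Add(-32715, -49642), Pow(Add(Add(-199, Mul(2, Pow(-181, 2))), 42378), -1)) = Mul(-82357, Pow(Add(Add(-199, Mul(2, 32761)), 42378), -1)) = Mul(-82357, Pow(Add(Add(-199, 65522), 42378), -1)) = Mul(-82357, Pow(Add(65323, 42378), -1)) = Mul(-82357, Pow(107701, -1)) = Mul(-82357, Rational(1, 107701)) = Rational(-7487, 9791)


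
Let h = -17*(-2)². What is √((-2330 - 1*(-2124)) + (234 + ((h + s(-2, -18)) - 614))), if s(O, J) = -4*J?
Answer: I*√582 ≈ 24.125*I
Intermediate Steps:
h = -68 (h = -17*4 = -68)
√((-2330 - 1*(-2124)) + (234 + ((h + s(-2, -18)) - 614))) = √((-2330 - 1*(-2124)) + (234 + ((-68 - 4*(-18)) - 614))) = √((-2330 + 2124) + (234 + ((-68 + 72) - 614))) = √(-206 + (234 + (4 - 614))) = √(-206 + (234 - 610)) = √(-206 - 376) = √(-582) = I*√582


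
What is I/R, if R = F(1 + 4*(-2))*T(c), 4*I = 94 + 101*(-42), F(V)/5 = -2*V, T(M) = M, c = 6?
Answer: -1037/420 ≈ -2.4690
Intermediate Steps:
F(V) = -10*V (F(V) = 5*(-2*V) = -10*V)
I = -1037 (I = (94 + 101*(-42))/4 = (94 - 4242)/4 = (¼)*(-4148) = -1037)
R = 420 (R = -10*(1 + 4*(-2))*6 = -10*(1 - 8)*6 = -10*(-7)*6 = 70*6 = 420)
I/R = -1037/420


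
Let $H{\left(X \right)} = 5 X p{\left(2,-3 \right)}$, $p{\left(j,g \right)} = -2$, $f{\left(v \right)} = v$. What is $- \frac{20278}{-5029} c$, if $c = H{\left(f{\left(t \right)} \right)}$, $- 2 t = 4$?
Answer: $\frac{405560}{5029} \approx 80.644$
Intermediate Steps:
$t = -2$ ($t = \left(- \frac{1}{2}\right) 4 = -2$)
$H{\left(X \right)} = - 10 X$ ($H{\left(X \right)} = 5 X \left(-2\right) = - 10 X$)
$c = 20$ ($c = \left(-10\right) \left(-2\right) = 20$)
$- \frac{20278}{-5029} c = - \frac{20278}{-5029} \cdot 20 = \left(-20278\right) \left(- \frac{1}{5029}\right) 20 = \frac{20278}{5029} \cdot 20 = \frac{405560}{5029}$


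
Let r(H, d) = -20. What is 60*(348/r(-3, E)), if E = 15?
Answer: -1044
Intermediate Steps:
60*(348/r(-3, E)) = 60*(348/(-20)) = 60*(348*(-1/20)) = 60*(-87/5) = -1044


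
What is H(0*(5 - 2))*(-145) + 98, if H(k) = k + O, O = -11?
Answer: 1693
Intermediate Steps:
H(k) = -11 + k (H(k) = k - 11 = -11 + k)
H(0*(5 - 2))*(-145) + 98 = (-11 + 0*(5 - 2))*(-145) + 98 = (-11 + 0*3)*(-145) + 98 = (-11 + 0)*(-145) + 98 = -11*(-145) + 98 = 1595 + 98 = 1693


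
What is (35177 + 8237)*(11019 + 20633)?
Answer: 1374139928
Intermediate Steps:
(35177 + 8237)*(11019 + 20633) = 43414*31652 = 1374139928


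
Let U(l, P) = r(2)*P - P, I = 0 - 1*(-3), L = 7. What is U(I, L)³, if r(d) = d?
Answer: 343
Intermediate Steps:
I = 3 (I = 0 + 3 = 3)
U(l, P) = P (U(l, P) = 2*P - P = P)
U(I, L)³ = 7³ = 343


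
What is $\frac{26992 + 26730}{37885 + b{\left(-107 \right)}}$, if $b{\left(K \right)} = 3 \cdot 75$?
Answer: $\frac{26861}{19055} \approx 1.4097$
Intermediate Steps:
$b{\left(K \right)} = 225$
$\frac{26992 + 26730}{37885 + b{\left(-107 \right)}} = \frac{26992 + 26730}{37885 + 225} = \frac{53722}{38110} = 53722 \cdot \frac{1}{38110} = \frac{26861}{19055}$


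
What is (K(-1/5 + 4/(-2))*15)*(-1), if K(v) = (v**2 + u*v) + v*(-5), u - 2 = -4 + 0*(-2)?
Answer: -1518/5 ≈ -303.60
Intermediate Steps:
u = -2 (u = 2 + (-4 + 0*(-2)) = 2 + (-4 + 0) = 2 - 4 = -2)
K(v) = v**2 - 7*v (K(v) = (v**2 - 2*v) + v*(-5) = (v**2 - 2*v) - 5*v = v**2 - 7*v)
(K(-1/5 + 4/(-2))*15)*(-1) = (((-1/5 + 4/(-2))*(-7 + (-1/5 + 4/(-2))))*15)*(-1) = (((-1*1/5 + 4*(-1/2))*(-7 + (-1*1/5 + 4*(-1/2))))*15)*(-1) = (((-1/5 - 2)*(-7 + (-1/5 - 2)))*15)*(-1) = (-11*(-7 - 11/5)/5*15)*(-1) = (-11/5*(-46/5)*15)*(-1) = ((506/25)*15)*(-1) = (1518/5)*(-1) = -1518/5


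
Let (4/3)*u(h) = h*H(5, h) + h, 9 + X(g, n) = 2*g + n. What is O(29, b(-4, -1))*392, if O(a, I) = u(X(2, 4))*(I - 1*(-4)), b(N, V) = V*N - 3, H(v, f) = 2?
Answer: -4410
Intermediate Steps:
X(g, n) = -9 + n + 2*g (X(g, n) = -9 + (2*g + n) = -9 + (n + 2*g) = -9 + n + 2*g)
b(N, V) = -3 + N*V (b(N, V) = N*V - 3 = -3 + N*V)
u(h) = 9*h/4 (u(h) = 3*(h*2 + h)/4 = 3*(2*h + h)/4 = 3*(3*h)/4 = 9*h/4)
O(a, I) = -9 - 9*I/4 (O(a, I) = (9*(-9 + 4 + 2*2)/4)*(I - 1*(-4)) = (9*(-9 + 4 + 4)/4)*(I + 4) = ((9/4)*(-1))*(4 + I) = -9*(4 + I)/4 = -9 - 9*I/4)
O(29, b(-4, -1))*392 = (-9 - 9*(-3 - 4*(-1))/4)*392 = (-9 - 9*(-3 + 4)/4)*392 = (-9 - 9/4*1)*392 = (-9 - 9/4)*392 = -45/4*392 = -4410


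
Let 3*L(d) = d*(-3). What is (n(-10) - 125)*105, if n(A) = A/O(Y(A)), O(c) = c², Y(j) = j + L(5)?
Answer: -39389/3 ≈ -13130.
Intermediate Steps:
L(d) = -d (L(d) = (d*(-3))/3 = (-3*d)/3 = -d)
Y(j) = -5 + j (Y(j) = j - 1*5 = j - 5 = -5 + j)
n(A) = A/(-5 + A)² (n(A) = A/((-5 + A)²) = A/(-5 + A)²)
(n(-10) - 125)*105 = (-10/(-5 - 10)² - 125)*105 = (-10/(-15)² - 125)*105 = (-10*1/225 - 125)*105 = (-2/45 - 125)*105 = -5627/45*105 = -39389/3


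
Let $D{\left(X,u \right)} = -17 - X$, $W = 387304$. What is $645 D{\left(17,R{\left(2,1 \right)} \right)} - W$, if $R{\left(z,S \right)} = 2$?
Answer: $-409234$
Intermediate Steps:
$645 D{\left(17,R{\left(2,1 \right)} \right)} - W = 645 \left(-17 - 17\right) - 387304 = 645 \left(-34\right) - 387304 = -21930 - 387304 = -409234$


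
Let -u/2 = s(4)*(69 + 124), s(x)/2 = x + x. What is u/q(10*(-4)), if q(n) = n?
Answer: 772/5 ≈ 154.40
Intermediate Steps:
s(x) = 4*x (s(x) = 2*(x + x) = 2*(2*x) = 4*x)
u = -6176 (u = -2*4*4*(69 + 124) = -32*193 = -2*3088 = -6176)
u/q(10*(-4)) = -6176/(10*(-4)) = -6176/(-40) = -6176*(-1/40) = 772/5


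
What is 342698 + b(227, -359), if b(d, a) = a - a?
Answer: 342698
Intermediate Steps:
b(d, a) = 0
342698 + b(227, -359) = 342698 + 0 = 342698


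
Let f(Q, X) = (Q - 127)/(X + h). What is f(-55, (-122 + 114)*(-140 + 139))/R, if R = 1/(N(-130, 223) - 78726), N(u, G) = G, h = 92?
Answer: 7143773/50 ≈ 1.4288e+5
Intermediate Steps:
f(Q, X) = (-127 + Q)/(92 + X) (f(Q, X) = (Q - 127)/(X + 92) = (-127 + Q)/(92 + X))
R = -1/78503 (R = 1/(223 - 78726) = 1/(-78503) = -1/78503 ≈ -1.2738e-5)
f(-55, (-122 + 114)*(-140 + 139))/R = ((-127 - 55)/(92 + (-122 + 114)*(-140 + 139)))/(-1/78503) = (-182/(92 - 8*(-1)))*(-78503) = (-182/(92 + 8))*(-78503) = (-182/100)*(-78503) = ((1/100)*(-182))*(-78503) = -91/50*(-78503) = 7143773/50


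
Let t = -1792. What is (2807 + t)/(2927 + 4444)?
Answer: 145/1053 ≈ 0.13770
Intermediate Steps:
(2807 + t)/(2927 + 4444) = (2807 - 1792)/(2927 + 4444) = 1015/7371 = 1015*(1/7371) = 145/1053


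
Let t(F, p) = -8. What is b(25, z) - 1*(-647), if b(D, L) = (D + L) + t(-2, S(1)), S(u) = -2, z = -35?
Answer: 629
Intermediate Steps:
b(D, L) = -8 + D + L (b(D, L) = (D + L) - 8 = -8 + D + L)
b(25, z) - 1*(-647) = (-8 + 25 - 35) - 1*(-647) = -18 + 647 = 629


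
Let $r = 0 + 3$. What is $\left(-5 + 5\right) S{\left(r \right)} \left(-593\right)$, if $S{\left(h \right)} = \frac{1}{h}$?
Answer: $0$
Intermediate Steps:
$r = 3$
$\left(-5 + 5\right) S{\left(r \right)} \left(-593\right) = \frac{-5 + 5}{3} \left(-593\right) = 0 \cdot \frac{1}{3} \left(-593\right) = 0 \left(-593\right) = 0$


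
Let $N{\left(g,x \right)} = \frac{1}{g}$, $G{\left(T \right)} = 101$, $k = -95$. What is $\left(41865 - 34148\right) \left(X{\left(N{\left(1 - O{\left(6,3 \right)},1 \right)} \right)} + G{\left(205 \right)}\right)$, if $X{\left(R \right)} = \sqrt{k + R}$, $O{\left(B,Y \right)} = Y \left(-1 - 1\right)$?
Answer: $779417 + \frac{15434 i \sqrt{1162}}{7} \approx 7.7942 \cdot 10^{5} + 75159.0 i$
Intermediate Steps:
$O{\left(B,Y \right)} = - 2 Y$ ($O{\left(B,Y \right)} = Y \left(-2\right) = - 2 Y$)
$X{\left(R \right)} = \sqrt{-95 + R}$
$\left(41865 - 34148\right) \left(X{\left(N{\left(1 - O{\left(6,3 \right)},1 \right)} \right)} + G{\left(205 \right)}\right) = \left(41865 - 34148\right) \left(\sqrt{-95 + \frac{1}{1 - \left(-2\right) 3}} + 101\right) = 7717 \left(\sqrt{-95 + \frac{1}{1 - -6}} + 101\right) = 7717 \left(\sqrt{-95 + \frac{1}{1 + 6}} + 101\right) = 7717 \left(\sqrt{-95 + \frac{1}{7}} + 101\right) = 7717 \left(\sqrt{- \frac{664}{7}} + 101\right) = 7717 \left(\frac{2 i \sqrt{1162}}{7} + 101\right) = 7717 \left(101 + \frac{2 i \sqrt{1162}}{7}\right) = 779417 + \frac{15434 i \sqrt{1162}}{7}$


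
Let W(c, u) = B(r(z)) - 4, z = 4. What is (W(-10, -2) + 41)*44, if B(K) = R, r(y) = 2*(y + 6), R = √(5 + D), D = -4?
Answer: 1672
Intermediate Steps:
R = 1 (R = √(5 - 4) = √1 = 1)
r(y) = 12 + 2*y (r(y) = 2*(6 + y) = 12 + 2*y)
B(K) = 1
W(c, u) = -3 (W(c, u) = 1 - 4 = -3)
(W(-10, -2) + 41)*44 = (-3 + 41)*44 = 38*44 = 1672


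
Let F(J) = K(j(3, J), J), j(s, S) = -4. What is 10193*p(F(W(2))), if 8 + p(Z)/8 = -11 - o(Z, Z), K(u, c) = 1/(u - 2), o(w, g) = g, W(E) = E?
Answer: -4607236/3 ≈ -1.5357e+6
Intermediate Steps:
K(u, c) = 1/(-2 + u)
F(J) = -⅙ (F(J) = 1/(-2 - 4) = 1/(-6) = -⅙)
p(Z) = -152 - 8*Z (p(Z) = -64 + 8*(-11 - Z) = -64 + (-88 - 8*Z) = -152 - 8*Z)
10193*p(F(W(2))) = 10193*(-152 - 8*(-⅙)) = 10193*(-152 + 4/3) = 10193*(-452/3) = -4607236/3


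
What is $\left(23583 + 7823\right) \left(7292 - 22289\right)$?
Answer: $-470995782$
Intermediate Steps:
$\left(23583 + 7823\right) \left(7292 - 22289\right) = 31406 \left(-14997\right) = -470995782$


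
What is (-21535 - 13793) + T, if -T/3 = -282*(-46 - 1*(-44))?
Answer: -37020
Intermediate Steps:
T = -1692 (T = -(-846)*(-46 - 1*(-44)) = -(-846)*(-46 + 44) = -(-846)*(-2) = -3*564 = -1692)
(-21535 - 13793) + T = (-21535 - 13793) - 1692 = -35328 - 1692 = -37020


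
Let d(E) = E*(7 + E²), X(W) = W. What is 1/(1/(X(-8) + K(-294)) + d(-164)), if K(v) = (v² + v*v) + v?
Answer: -172570/761394716439 ≈ -2.2665e-7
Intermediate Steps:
K(v) = v + 2*v² (K(v) = (v² + v²) + v = 2*v² + v = v + 2*v²)
1/(1/(X(-8) + K(-294)) + d(-164)) = 1/(1/(-8 - 294*(1 + 2*(-294))) - 164*(7 + (-164)²)) = 1/(1/(-8 - 294*(1 - 588)) - 164*(7 + 26896)) = 1/(1/(-8 - 294*(-587)) - 164*26903) = 1/(1/(-8 + 172578) - 4412092) = 1/(1/172570 - 4412092) = 1/(-761394716439/172570) = -172570/761394716439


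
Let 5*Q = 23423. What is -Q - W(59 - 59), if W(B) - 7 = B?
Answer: -23458/5 ≈ -4691.6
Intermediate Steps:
W(B) = 7 + B
Q = 23423/5 (Q = (1/5)*23423 = 23423/5 ≈ 4684.6)
-Q - W(59 - 59) = -1*23423/5 - (7 + (59 - 59)) = -23423/5 - (7 + 0) = -23423/5 - 1*7 = -23423/5 - 7 = -23458/5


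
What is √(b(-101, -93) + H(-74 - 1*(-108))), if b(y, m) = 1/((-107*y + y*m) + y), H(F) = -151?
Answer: 2*I*√15249854963/20099 ≈ 12.288*I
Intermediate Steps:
b(y, m) = 1/(-106*y + m*y) (b(y, m) = 1/((-107*y + m*y) + y) = 1/(-106*y + m*y))
√(b(-101, -93) + H(-74 - 1*(-108))) = √(1/((-101)*(-106 - 93)) - 151) = √(-1/101/(-199) - 151) = √(-1/101*(-1/199) - 151) = √(1/20099 - 151) = √(-3034948/20099) = 2*I*√15249854963/20099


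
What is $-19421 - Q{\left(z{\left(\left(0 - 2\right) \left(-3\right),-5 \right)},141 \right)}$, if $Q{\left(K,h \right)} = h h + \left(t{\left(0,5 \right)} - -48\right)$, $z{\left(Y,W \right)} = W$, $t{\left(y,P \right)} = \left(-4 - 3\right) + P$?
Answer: $-39348$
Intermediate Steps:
$t{\left(y,P \right)} = -7 + P$
$Q{\left(K,h \right)} = 46 + h^{2}$ ($Q{\left(K,h \right)} = h h + \left(\left(-7 + 5\right) - -48\right) = h^{2} + \left(-2 + 48\right) = h^{2} + 46 = 46 + h^{2}$)
$-19421 - Q{\left(z{\left(\left(0 - 2\right) \left(-3\right),-5 \right)},141 \right)} = -19421 - \left(46 + 141^{2}\right) = -19421 - \left(46 + 19881\right) = -19421 - 19927 = -39348$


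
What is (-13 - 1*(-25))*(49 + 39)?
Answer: 1056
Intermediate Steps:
(-13 - 1*(-25))*(49 + 39) = (-13 + 25)*88 = 12*88 = 1056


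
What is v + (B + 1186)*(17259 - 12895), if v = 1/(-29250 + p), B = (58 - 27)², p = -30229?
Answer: 557288966331/59479 ≈ 9.3695e+6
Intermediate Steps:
B = 961 (B = 31² = 961)
v = -1/59479 (v = 1/(-29250 - 30229) = 1/(-59479) = -1/59479 ≈ -1.6813e-5)
v + (B + 1186)*(17259 - 12895) = -1/59479 + (961 + 1186)*(17259 - 12895) = -1/59479 + 2147*4364 = -1/59479 + 9369508 = 557288966331/59479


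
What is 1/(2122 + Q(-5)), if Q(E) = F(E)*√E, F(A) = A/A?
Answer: 2122/4502889 - I*√5/4502889 ≈ 0.00047125 - 4.9659e-7*I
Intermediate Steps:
F(A) = 1
Q(E) = √E (Q(E) = 1*√E = √E)
1/(2122 + Q(-5)) = 1/(2122 + √(-5)) = 1/(2122 + I*√5)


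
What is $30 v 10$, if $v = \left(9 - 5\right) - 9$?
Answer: $-1500$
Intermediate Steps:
$v = -5$ ($v = 4 - 9 = -5$)
$30 v 10 = 30 \left(-5\right) 10 = \left(-150\right) 10 = -1500$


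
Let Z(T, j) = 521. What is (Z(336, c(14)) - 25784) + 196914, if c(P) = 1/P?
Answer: 171651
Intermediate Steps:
(Z(336, c(14)) - 25784) + 196914 = (521 - 25784) + 196914 = -25263 + 196914 = 171651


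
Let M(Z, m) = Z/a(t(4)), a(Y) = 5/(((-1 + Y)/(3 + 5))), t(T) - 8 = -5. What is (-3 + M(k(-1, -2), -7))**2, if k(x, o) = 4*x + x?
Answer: 169/16 ≈ 10.563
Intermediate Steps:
t(T) = 3 (t(T) = 8 - 5 = 3)
k(x, o) = 5*x
a(Y) = 5/(-1/8 + Y/8) (a(Y) = 5/(((-1 + Y)/8)) = 5/(((-1 + Y)*(1/8))) = 5/(-1/8 + Y/8))
M(Z, m) = Z/20 (M(Z, m) = Z/((40/(-1 + 3))) = Z/((40/2)) = Z/((40*(1/2))) = Z/20)
(-3 + M(k(-1, -2), -7))**2 = (-3 + (5*(-1))/20)**2 = (-3 + (1/20)*(-5))**2 = (-3 - 1/4)**2 = (-13/4)**2 = 169/16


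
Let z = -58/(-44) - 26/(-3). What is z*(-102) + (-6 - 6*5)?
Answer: -11599/11 ≈ -1054.5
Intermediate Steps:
z = 659/66 (z = -58*(-1/44) - 26*(-1/3) = 29/22 + 26/3 = 659/66 ≈ 9.9848)
z*(-102) + (-6 - 6*5) = (659/66)*(-102) + (-6 - 6*5) = -11203/11 + (-6 - 30) = -11203/11 - 36 = -11599/11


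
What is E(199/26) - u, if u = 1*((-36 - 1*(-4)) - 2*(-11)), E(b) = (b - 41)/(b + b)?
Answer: 3113/398 ≈ 7.8216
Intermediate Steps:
E(b) = (-41 + b)/(2*b) (E(b) = (-41 + b)/((2*b)) = (-41 + b)*(1/(2*b)) = (-41 + b)/(2*b))
u = -10 (u = 1*((-36 + 4) + 22) = 1*(-32 + 22) = 1*(-10) = -10)
E(199/26) - u = (-41 + 199/26)/(2*((199/26))) - 1*(-10) = (-41 + 199*(1/26))/(2*((199*(1/26)))) + 10 = (-41 + 199/26)/(2*(199/26)) + 10 = (1/2)*(26/199)*(-867/26) + 10 = -867/398 + 10 = 3113/398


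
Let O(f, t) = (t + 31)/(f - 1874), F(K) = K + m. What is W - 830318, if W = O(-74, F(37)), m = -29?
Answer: -1617459503/1948 ≈ -8.3032e+5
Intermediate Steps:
F(K) = -29 + K (F(K) = K - 29 = -29 + K)
O(f, t) = (31 + t)/(-1874 + f)
W = -39/1948 (W = (31 + (-29 + 37))/(-1874 - 74) = (31 + 8)/(-1948) = -1/1948*39 = -39/1948 ≈ -0.020021)
W - 830318 = -39/1948 - 830318 = -1617459503/1948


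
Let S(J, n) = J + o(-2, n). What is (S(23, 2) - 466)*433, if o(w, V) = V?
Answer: -190953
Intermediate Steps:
S(J, n) = J + n
(S(23, 2) - 466)*433 = ((23 + 2) - 466)*433 = (25 - 466)*433 = -441*433 = -190953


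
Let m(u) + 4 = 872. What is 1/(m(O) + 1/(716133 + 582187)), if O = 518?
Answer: 1298320/1126941761 ≈ 0.0011521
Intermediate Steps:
m(u) = 868 (m(u) = -4 + 872 = 868)
1/(m(O) + 1/(716133 + 582187)) = 1/(868 + 1/(716133 + 582187)) = 1/(868 + 1/1298320) = 1/(1126941761/1298320) = 1298320/1126941761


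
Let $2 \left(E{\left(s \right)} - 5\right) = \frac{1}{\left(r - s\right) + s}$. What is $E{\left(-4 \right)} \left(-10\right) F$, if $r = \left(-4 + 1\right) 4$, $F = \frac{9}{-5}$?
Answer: $\frac{357}{4} \approx 89.25$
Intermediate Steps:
$F = - \frac{9}{5}$ ($F = 9 \left(- \frac{1}{5}\right) = - \frac{9}{5} \approx -1.8$)
$r = -12$ ($r = \left(-3\right) 4 = -12$)
$E{\left(s \right)} = \frac{119}{24}$ ($E{\left(s \right)} = 5 + \frac{1}{2 \left(\left(-12 - s\right) + s\right)} = 5 + \frac{1}{2 \left(-12\right)} = 5 + \frac{1}{2} \left(- \frac{1}{12}\right) = 5 - \frac{1}{24} = \frac{119}{24}$)
$E{\left(-4 \right)} \left(-10\right) F = \frac{119}{24} \left(-10\right) \left(- \frac{9}{5}\right) = \left(- \frac{595}{12}\right) \left(- \frac{9}{5}\right) = \frac{357}{4}$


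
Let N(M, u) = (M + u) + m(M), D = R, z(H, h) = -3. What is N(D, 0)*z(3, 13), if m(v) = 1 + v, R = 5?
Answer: -33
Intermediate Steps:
D = 5
N(M, u) = 1 + u + 2*M (N(M, u) = (M + u) + (1 + M) = 1 + u + 2*M)
N(D, 0)*z(3, 13) = (1 + 0 + 2*5)*(-3) = (1 + 0 + 10)*(-3) = 11*(-3) = -33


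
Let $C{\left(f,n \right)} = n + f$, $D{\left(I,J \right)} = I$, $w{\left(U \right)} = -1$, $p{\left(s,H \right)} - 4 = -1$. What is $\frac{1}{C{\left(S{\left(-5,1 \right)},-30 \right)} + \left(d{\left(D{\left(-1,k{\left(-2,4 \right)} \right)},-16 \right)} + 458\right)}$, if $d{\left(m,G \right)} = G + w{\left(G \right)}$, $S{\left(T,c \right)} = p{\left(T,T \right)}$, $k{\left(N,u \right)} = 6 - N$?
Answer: $\frac{1}{414} \approx 0.0024155$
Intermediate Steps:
$p{\left(s,H \right)} = 3$ ($p{\left(s,H \right)} = 4 - 1 = 3$)
$S{\left(T,c \right)} = 3$
$d{\left(m,G \right)} = -1 + G$ ($d{\left(m,G \right)} = G - 1 = -1 + G$)
$C{\left(f,n \right)} = f + n$
$\frac{1}{C{\left(S{\left(-5,1 \right)},-30 \right)} + \left(d{\left(D{\left(-1,k{\left(-2,4 \right)} \right)},-16 \right)} + 458\right)} = \frac{1}{\left(3 - 30\right) + \left(\left(-1 - 16\right) + 458\right)} = \frac{1}{-27 + \left(-17 + 458\right)} = \frac{1}{-27 + 441} = \frac{1}{414}$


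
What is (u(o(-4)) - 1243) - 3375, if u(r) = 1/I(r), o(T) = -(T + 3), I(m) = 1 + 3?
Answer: -18471/4 ≈ -4617.8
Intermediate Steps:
I(m) = 4
o(T) = -3 - T (o(T) = -(3 + T) = -3 - T)
u(r) = ¼ (u(r) = 1/4 = ¼)
(u(o(-4)) - 1243) - 3375 = (¼ - 1243) - 3375 = -4971/4 - 3375 = -18471/4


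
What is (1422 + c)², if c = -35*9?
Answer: 1225449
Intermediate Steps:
c = -315
(1422 + c)² = (1422 - 315)² = 1107² = 1225449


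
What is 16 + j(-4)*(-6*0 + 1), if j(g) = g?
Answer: 12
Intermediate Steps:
16 + j(-4)*(-6*0 + 1) = 16 - 4*(-6*0 + 1) = 16 - 4*(0 + 1) = 16 - 4*1 = 16 - 4 = 12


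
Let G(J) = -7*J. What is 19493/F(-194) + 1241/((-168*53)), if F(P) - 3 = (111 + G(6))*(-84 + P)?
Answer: -65788937/56923272 ≈ -1.1557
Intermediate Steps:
F(P) = -5793 + 69*P (F(P) = 3 + (111 - 7*6)*(-84 + P) = 3 + (111 - 42)*(-84 + P) = 3 + 69*(-84 + P) = 3 + (-5796 + 69*P) = -5793 + 69*P)
19493/F(-194) + 1241/((-168*53)) = 19493/(-5793 + 69*(-194)) + 1241/((-168*53)) = 19493/(-5793 - 13386) + 1241/(-8904) = 19493/(-19179) + 1241*(-1/8904) = 19493*(-1/19179) - 1241/8904 = -19493/19179 - 1241/8904 = -65788937/56923272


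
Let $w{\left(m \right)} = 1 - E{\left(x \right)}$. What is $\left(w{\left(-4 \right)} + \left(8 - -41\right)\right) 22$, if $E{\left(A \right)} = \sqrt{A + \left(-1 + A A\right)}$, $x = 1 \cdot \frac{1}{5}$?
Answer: $1100 - \frac{22 i \sqrt{19}}{5} \approx 1100.0 - 19.179 i$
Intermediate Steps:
$x = \frac{1}{5}$ ($x = 1 \cdot \frac{1}{5} = \frac{1}{5} \approx 0.2$)
$E{\left(A \right)} = \sqrt{-1 + A + A^{2}}$ ($E{\left(A \right)} = \sqrt{A + \left(-1 + A^{2}\right)} = \sqrt{-1 + A + A^{2}}$)
$w{\left(m \right)} = 1 - \frac{i \sqrt{19}}{5}$ ($w{\left(m \right)} = 1 - \sqrt{-1 + \frac{1}{5} + \left(\frac{1}{5}\right)^{2}} = 1 - \sqrt{-1 + \frac{1}{5} + \frac{1}{25}} = 1 - \sqrt{- \frac{19}{25}} = 1 - \frac{i \sqrt{19}}{5}$)
$\left(w{\left(-4 \right)} + \left(8 - -41\right)\right) 22 = \left(\left(1 - \frac{i \sqrt{19}}{5}\right) + \left(8 - -41\right)\right) 22 = \left(\left(1 - \frac{i \sqrt{19}}{5}\right) + \left(8 + 41\right)\right) 22 = \left(\left(1 - \frac{i \sqrt{19}}{5}\right) + 49\right) 22 = \left(50 - \frac{i \sqrt{19}}{5}\right) 22 = 1100 - \frac{22 i \sqrt{19}}{5}$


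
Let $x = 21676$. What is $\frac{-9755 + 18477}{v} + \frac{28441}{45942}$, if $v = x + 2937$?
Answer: $\frac{1100724457}{1130770446} \approx 0.97343$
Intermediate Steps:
$v = 24613$ ($v = 21676 + 2937 = 24613$)
$\frac{-9755 + 18477}{v} + \frac{28441}{45942} = \frac{-9755 + 18477}{24613} + \frac{28441}{45942} = 8722 \cdot \frac{1}{24613} + 28441 \cdot \frac{1}{45942} = \frac{8722}{24613} + \frac{28441}{45942} = \frac{1100724457}{1130770446}$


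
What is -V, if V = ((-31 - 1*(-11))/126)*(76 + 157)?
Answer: 2330/63 ≈ 36.984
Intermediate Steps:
V = -2330/63 (V = ((-31 + 11)*(1/126))*233 = -20*1/126*233 = -10/63*233 = -2330/63 ≈ -36.984)
-V = -1*(-2330/63) = 2330/63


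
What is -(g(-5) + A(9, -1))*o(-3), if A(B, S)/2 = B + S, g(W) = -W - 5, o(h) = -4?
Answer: 64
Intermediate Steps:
g(W) = -5 - W
A(B, S) = 2*B + 2*S (A(B, S) = 2*(B + S) = 2*B + 2*S)
-(g(-5) + A(9, -1))*o(-3) = -((-5 - 1*(-5)) + (2*9 + 2*(-1)))*(-4) = -((-5 + 5) + (18 - 2))*(-4) = -(0 + 16)*(-4) = -16*(-4) = -1*(-64) = 64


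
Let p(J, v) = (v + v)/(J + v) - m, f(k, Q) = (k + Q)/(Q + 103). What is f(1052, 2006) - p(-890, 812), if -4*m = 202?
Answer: -515979/18278 ≈ -28.230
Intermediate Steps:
m = -101/2 (m = -¼*202 = -101/2 ≈ -50.500)
f(k, Q) = (Q + k)/(103 + Q)
p(J, v) = 101/2 + 2*v/(J + v) (p(J, v) = (v + v)/(J + v) - 1*(-101/2) = (2*v)/(J + v) + 101/2 = 2*v/(J + v) + 101/2 = 101/2 + 2*v/(J + v))
f(1052, 2006) - p(-890, 812) = (2006 + 1052)/(103 + 2006) - (101*(-890) + 105*812)/(2*(-890 + 812)) = 3058/2109 - (-89890 + 85260)/(2*(-78)) = (1/2109)*3058 - (-1)*(-4630)/(2*78) = 3058/2109 - 1*2315/78 = 3058/2109 - 2315/78 = -515979/18278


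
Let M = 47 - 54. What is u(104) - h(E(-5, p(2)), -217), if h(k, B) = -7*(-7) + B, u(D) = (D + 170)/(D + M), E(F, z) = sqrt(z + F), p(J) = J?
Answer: 16570/97 ≈ 170.82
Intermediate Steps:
M = -7
E(F, z) = sqrt(F + z)
u(D) = (170 + D)/(-7 + D) (u(D) = (D + 170)/(D - 7) = (170 + D)/(-7 + D))
h(k, B) = 49 + B
u(104) - h(E(-5, p(2)), -217) = (170 + 104)/(-7 + 104) - (49 - 217) = 274/97 - 1*(-168) = (1/97)*274 + 168 = 274/97 + 168 = 16570/97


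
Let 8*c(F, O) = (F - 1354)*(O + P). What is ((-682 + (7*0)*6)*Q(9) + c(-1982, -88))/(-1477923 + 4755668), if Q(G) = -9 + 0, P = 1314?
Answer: -505104/3277745 ≈ -0.15410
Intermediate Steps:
Q(G) = -9
c(F, O) = (-1354 + F)*(1314 + O)/8 (c(F, O) = ((F - 1354)*(O + 1314))/8 = ((-1354 + F)*(1314 + O))/8 = (-1354 + F)*(1314 + O)/8)
((-682 + (7*0)*6)*Q(9) + c(-1982, -88))/(-1477923 + 4755668) = ((-682 + (7*0)*6)*(-9) + (-444789/2 - 677/4*(-88) + (657/4)*(-1982) + (1/8)*(-1982)*(-88)))/(-1477923 + 4755668) = ((-682 + 0*6)*(-9) + (-444789/2 + 14894 - 651087/2 + 21802))/3277745 = ((-682 + 0)*(-9) - 511242)*(1/3277745) = (-682*(-9) - 511242)*(1/3277745) = (6138 - 511242)*(1/3277745) = -505104*1/3277745 = -505104/3277745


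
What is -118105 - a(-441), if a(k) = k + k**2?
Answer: -312145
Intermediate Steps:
-118105 - a(-441) = -118105 - (-441)*(1 - 441) = -118105 - (-441)*(-440) = -118105 - 1*194040 = -118105 - 194040 = -312145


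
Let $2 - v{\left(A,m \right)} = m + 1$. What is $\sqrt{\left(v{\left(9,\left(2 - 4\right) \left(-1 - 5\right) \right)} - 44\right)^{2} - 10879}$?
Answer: $i \sqrt{7854} \approx 88.623 i$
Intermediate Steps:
$v{\left(A,m \right)} = 1 - m$ ($v{\left(A,m \right)} = 2 - \left(m + 1\right) = 2 - \left(1 + m\right) = 1 - m$)
$\sqrt{\left(v{\left(9,\left(2 - 4\right) \left(-1 - 5\right) \right)} - 44\right)^{2} - 10879} = \sqrt{\left(\left(1 - \left(2 - 4\right) \left(-1 - 5\right)\right) - 44\right)^{2} - 10879} = \sqrt{\left(\left(1 - \left(-2\right) \left(-6\right)\right) - 44\right)^{2} - 10879} = \sqrt{\left(\left(1 - 12\right) - 44\right)^{2} - 10879} = \sqrt{\left(-11 - 44\right)^{2} - 10879} = \sqrt{\left(-55\right)^{2} - 10879} = \sqrt{3025 - 10879} = \sqrt{-7854} = i \sqrt{7854}$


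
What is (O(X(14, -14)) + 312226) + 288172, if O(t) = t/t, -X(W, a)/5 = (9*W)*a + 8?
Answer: 600399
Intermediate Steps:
X(W, a) = -40 - 45*W*a (X(W, a) = -5*((9*W)*a + 8) = -5*(9*W*a + 8) = -5*(8 + 9*W*a) = -40 - 45*W*a)
O(t) = 1
(O(X(14, -14)) + 312226) + 288172 = (1 + 312226) + 288172 = 312227 + 288172 = 600399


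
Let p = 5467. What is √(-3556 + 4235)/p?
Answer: √679/5467 ≈ 0.0047663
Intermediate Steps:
√(-3556 + 4235)/p = √(-3556 + 4235)/5467 = √679*(1/5467) = √679/5467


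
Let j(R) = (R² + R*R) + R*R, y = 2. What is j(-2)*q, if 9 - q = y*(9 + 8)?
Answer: -300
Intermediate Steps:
q = -25 (q = 9 - 2*(9 + 8) = 9 - 2*17 = 9 - 1*34 = 9 - 34 = -25)
j(R) = 3*R² (j(R) = (R² + R²) + R² = 2*R² + R² = 3*R²)
j(-2)*q = (3*(-2)²)*(-25) = (3*4)*(-25) = 12*(-25) = -300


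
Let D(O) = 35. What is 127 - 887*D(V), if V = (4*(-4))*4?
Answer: -30918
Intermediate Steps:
V = -64 (V = -16*4 = -64)
127 - 887*D(V) = 127 - 887*35 = 127 - 31045 = -30918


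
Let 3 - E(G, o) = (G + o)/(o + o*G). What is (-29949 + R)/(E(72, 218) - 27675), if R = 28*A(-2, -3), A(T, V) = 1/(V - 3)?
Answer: 715023977/660558747 ≈ 1.0825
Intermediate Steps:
A(T, V) = 1/(-3 + V)
R = -14/3 (R = 28/(-3 - 3) = 28/(-6) = 28*(-⅙) = -14/3 ≈ -4.6667)
E(G, o) = 3 - (G + o)/(o + G*o) (E(G, o) = 3 - (G + o)/(o + o*G) = 3 - (G + o)/(o + G*o))
(-29949 + R)/(E(72, 218) - 27675) = (-29949 - 14/3)/((-1*72 + 2*218 + 3*72*218)/(218*(1 + 72)) - 27675) = -89861/(3*((1/218)*(-72 + 436 + 47088)/73 - 27675)) = -89861/(3*((1/218)*(1/73)*47452 - 27675)) = -89861/(3*(23726/7957 - 27675)) = -89861/(3*(-220186249/7957)) = -89861/3*(-7957/220186249) = 715023977/660558747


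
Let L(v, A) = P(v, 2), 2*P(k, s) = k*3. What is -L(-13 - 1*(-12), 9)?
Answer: 3/2 ≈ 1.5000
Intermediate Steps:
P(k, s) = 3*k/2 (P(k, s) = (k*3)/2 = (3*k)/2 = 3*k/2)
L(v, A) = 3*v/2
-L(-13 - 1*(-12), 9) = -3*(-13 - 1*(-12))/2 = -3*(-13 + 12)/2 = -3*(-1)/2 = -1*(-3/2) = 3/2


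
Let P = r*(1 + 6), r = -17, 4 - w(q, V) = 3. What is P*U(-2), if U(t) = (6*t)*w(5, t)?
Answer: 1428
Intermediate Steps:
w(q, V) = 1 (w(q, V) = 4 - 1*3 = 4 - 3 = 1)
U(t) = 6*t (U(t) = (6*t)*1 = 6*t)
P = -119 (P = -17*(1 + 6) = -17*7 = -119)
P*U(-2) = -714*(-2) = -119*(-12) = 1428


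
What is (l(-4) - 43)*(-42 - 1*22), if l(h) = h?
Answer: 3008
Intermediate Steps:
(l(-4) - 43)*(-42 - 1*22) = (-4 - 43)*(-42 - 1*22) = -47*(-42 - 22) = -47*(-64) = 3008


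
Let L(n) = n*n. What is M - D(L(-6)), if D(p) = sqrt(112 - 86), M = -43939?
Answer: -43939 - sqrt(26) ≈ -43944.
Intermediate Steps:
L(n) = n**2
D(p) = sqrt(26)
M - D(L(-6)) = -43939 - sqrt(26)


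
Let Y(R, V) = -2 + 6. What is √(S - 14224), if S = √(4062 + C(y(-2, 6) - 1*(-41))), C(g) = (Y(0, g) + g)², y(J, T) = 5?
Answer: √(-14224 + √6562) ≈ 118.92*I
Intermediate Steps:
Y(R, V) = 4
C(g) = (4 + g)²
S = √6562 (S = √(4062 + (4 + (5 - 1*(-41)))²) = √(4062 + (4 + (5 + 41))²) = √(4062 + (4 + 46)²) = √(4062 + 50²) = √(4062 + 2500) = √6562 ≈ 81.006)
√(S - 14224) = √(√6562 - 14224) = √(-14224 + √6562)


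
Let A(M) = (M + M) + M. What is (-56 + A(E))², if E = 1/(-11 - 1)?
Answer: 50625/16 ≈ 3164.1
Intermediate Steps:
E = -1/12 (E = 1/(-12) = -1/12 ≈ -0.083333)
A(M) = 3*M (A(M) = 2*M + M = 3*M)
(-56 + A(E))² = (-56 + 3*(-1/12))² = (-56 - ¼)² = (-225/4)² = 50625/16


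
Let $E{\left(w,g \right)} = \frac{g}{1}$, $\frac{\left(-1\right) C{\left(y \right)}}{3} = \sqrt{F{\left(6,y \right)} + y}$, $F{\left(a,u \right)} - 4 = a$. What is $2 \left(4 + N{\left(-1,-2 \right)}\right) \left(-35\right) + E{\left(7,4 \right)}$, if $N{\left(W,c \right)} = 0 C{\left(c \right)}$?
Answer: $-276$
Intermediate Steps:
$F{\left(a,u \right)} = 4 + a$
$C{\left(y \right)} = - 3 \sqrt{10 + y}$ ($C{\left(y \right)} = - 3 \sqrt{\left(4 + 6\right) + y} = - 3 \sqrt{10 + y}$)
$N{\left(W,c \right)} = 0$ ($N{\left(W,c \right)} = 0 \left(- 3 \sqrt{10 + c}\right) = 0$)
$E{\left(w,g \right)} = g$ ($E{\left(w,g \right)} = g 1 = g$)
$2 \left(4 + N{\left(-1,-2 \right)}\right) \left(-35\right) + E{\left(7,4 \right)} = 2 \left(4 + 0\right) \left(-35\right) + 4 = 2 \cdot 4 \left(-35\right) + 4 = 8 \left(-35\right) + 4 = -280 + 4 = -276$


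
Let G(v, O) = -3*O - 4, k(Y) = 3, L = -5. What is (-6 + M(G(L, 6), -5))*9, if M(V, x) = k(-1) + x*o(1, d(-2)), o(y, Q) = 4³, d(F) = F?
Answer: -2907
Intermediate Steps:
G(v, O) = -4 - 3*O
o(y, Q) = 64
M(V, x) = 3 + 64*x (M(V, x) = 3 + x*64 = 3 + 64*x)
(-6 + M(G(L, 6), -5))*9 = (-6 + (3 + 64*(-5)))*9 = (-6 + (3 - 320))*9 = (-6 - 317)*9 = -323*9 = -2907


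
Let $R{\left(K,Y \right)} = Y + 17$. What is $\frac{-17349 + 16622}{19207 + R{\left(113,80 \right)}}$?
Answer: $- \frac{727}{19304} \approx -0.037661$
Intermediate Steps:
$R{\left(K,Y \right)} = 17 + Y$
$\frac{-17349 + 16622}{19207 + R{\left(113,80 \right)}} = \frac{-17349 + 16622}{19207 + \left(17 + 80\right)} = - \frac{727}{19207 + 97} = - \frac{727}{19304}$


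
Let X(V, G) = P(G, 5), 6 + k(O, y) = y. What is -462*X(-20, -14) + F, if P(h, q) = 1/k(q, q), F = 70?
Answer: 532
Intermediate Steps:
k(O, y) = -6 + y
P(h, q) = 1/(-6 + q)
X(V, G) = -1 (X(V, G) = 1/(-6 + 5) = 1/(-1) = -1)
-462*X(-20, -14) + F = -462*(-1) + 70 = 462 + 70 = 532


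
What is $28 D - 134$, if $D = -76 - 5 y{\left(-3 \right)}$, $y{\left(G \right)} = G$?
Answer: $-1842$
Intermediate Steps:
$D = -61$ ($D = -76 - 5 \left(-3\right) = -76 - -15 = -76 + 15 = -61$)
$28 D - 134 = 28 \left(-61\right) - 134 = -1708 - 134 = -1842$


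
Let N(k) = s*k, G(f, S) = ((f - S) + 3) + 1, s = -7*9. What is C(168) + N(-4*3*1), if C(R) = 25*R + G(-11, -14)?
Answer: 4963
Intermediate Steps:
s = -63
G(f, S) = 4 + f - S (G(f, S) = (3 + f - S) + 1 = 4 + f - S)
N(k) = -63*k
C(R) = 7 + 25*R (C(R) = 25*R + (4 - 11 - 1*(-14)) = 25*R + (4 - 11 + 14) = 25*R + 7 = 7 + 25*R)
C(168) + N(-4*3*1) = (7 + 25*168) - 63*(-4*3) = (7 + 4200) - (-756) = 4207 - 63*(-12) = 4207 + 756 = 4963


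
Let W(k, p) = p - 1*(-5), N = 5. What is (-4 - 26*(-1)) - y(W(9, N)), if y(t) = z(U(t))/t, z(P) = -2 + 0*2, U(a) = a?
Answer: 111/5 ≈ 22.200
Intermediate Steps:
z(P) = -2 (z(P) = -2 + 0 = -2)
W(k, p) = 5 + p (W(k, p) = p + 5 = 5 + p)
y(t) = -2/t
(-4 - 26*(-1)) - y(W(9, N)) = (-4 - 26*(-1)) - (-2)/(5 + 5) = (-4 + 26) - (-2)/10 = 22 - (-2)/10 = 22 - 1*(-⅕) = 22 + ⅕ = 111/5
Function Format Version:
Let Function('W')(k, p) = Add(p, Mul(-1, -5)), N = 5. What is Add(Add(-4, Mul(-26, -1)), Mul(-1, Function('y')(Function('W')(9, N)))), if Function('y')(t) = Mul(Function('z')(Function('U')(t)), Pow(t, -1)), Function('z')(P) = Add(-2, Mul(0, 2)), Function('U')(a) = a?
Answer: Rational(111, 5) ≈ 22.200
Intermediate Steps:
Function('z')(P) = -2 (Function('z')(P) = Add(-2, 0) = -2)
Function('W')(k, p) = Add(5, p) (Function('W')(k, p) = Add(p, 5) = Add(5, p))
Function('y')(t) = Mul(-2, Pow(t, -1))
Add(Add(-4, Mul(-26, -1)), Mul(-1, Function('y')(Function('W')(9, N)))) = Add(Add(-4, Mul(-26, -1)), Mul(-1, Mul(-2, Pow(Add(5, 5), -1)))) = Add(Add(-4, 26), Mul(-1, Mul(-2, Pow(10, -1)))) = Add(22, Mul(-1, Mul(-2, Rational(1, 10)))) = Add(22, Mul(-1, Rational(-1, 5))) = Add(22, Rational(1, 5)) = Rational(111, 5)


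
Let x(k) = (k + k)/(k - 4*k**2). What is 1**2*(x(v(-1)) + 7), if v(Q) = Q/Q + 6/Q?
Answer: 149/21 ≈ 7.0952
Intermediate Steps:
v(Q) = 1 + 6/Q
x(k) = 2*k/(k - 4*k**2) (x(k) = (2*k)/(k - 4*k**2) = 2*k/(k - 4*k**2))
1**2*(x(v(-1)) + 7) = 1**2*(-2/(-1 + 4*((6 - 1)/(-1))) + 7) = 1*(-2/(-1 + 4*(-1*5)) + 7) = 1*(-2/(-1 + 4*(-5)) + 7) = 1*(-2/(-1 - 20) + 7) = 1*(-2/(-21) + 7) = 1*(-2*(-1/21) + 7) = 1*(2/21 + 7) = 1*(149/21) = 149/21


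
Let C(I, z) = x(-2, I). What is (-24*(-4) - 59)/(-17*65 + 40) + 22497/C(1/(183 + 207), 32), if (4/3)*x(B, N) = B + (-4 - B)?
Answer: -7986472/1065 ≈ -7499.0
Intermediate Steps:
x(B, N) = -3 (x(B, N) = 3*(B + (-4 - B))/4 = (¾)*(-4) = -3)
C(I, z) = -3
(-24*(-4) - 59)/(-17*65 + 40) + 22497/C(1/(183 + 207), 32) = (-24*(-4) - 59)/(-17*65 + 40) + 22497/(-3) = (96 - 59)/(-1105 + 40) + 22497*(-⅓) = 37/(-1065) - 7499 = 37*(-1/1065) - 7499 = -37/1065 - 7499 = -7986472/1065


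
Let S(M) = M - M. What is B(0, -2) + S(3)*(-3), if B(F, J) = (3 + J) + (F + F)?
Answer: 1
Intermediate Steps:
B(F, J) = 3 + J + 2*F (B(F, J) = (3 + J) + 2*F = 3 + J + 2*F)
S(M) = 0
B(0, -2) + S(3)*(-3) = (3 - 2 + 2*0) + 0*(-3) = (3 - 2 + 0) + 0 = 1 + 0 = 1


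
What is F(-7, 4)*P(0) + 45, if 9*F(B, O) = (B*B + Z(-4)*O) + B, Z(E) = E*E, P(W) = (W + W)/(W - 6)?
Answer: 45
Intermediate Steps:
P(W) = 2*W/(-6 + W) (P(W) = (2*W)/(-6 + W) = 2*W/(-6 + W))
Z(E) = E²
F(B, O) = B/9 + B²/9 + 16*O/9 (F(B, O) = ((B*B + (-4)²*O) + B)/9 = ((B² + 16*O) + B)/9 = (B + B² + 16*O)/9 = B/9 + B²/9 + 16*O/9)
F(-7, 4)*P(0) + 45 = ((⅑)*(-7) + (⅑)*(-7)² + (16/9)*4)*(2*0/(-6 + 0)) + 45 = (-7/9 + (⅑)*49 + 64/9)*(2*0/(-6)) + 45 = (-7/9 + 49/9 + 64/9)*(2*0*(-⅙)) + 45 = (106/9)*0 + 45 = 0 + 45 = 45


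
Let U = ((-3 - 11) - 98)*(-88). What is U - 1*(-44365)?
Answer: 54221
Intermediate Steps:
U = 9856 (U = (-14 - 98)*(-88) = -112*(-88) = 9856)
U - 1*(-44365) = 9856 - 1*(-44365) = 9856 + 44365 = 54221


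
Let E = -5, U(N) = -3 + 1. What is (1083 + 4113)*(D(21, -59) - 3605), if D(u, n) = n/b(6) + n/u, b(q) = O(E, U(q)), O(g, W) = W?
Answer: -130150274/7 ≈ -1.8593e+7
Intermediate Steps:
U(N) = -2
b(q) = -2
D(u, n) = -n/2 + n/u (D(u, n) = n/(-2) + n/u = n*(-½) + n/u = -n/2 + n/u)
(1083 + 4113)*(D(21, -59) - 3605) = (1083 + 4113)*((-½*(-59) - 59/21) - 3605) = 5196*((59/2 - 59*1/21) - 3605) = 5196*((59/2 - 59/21) - 3605) = 5196*(1121/42 - 3605) = 5196*(-150289/42) = -130150274/7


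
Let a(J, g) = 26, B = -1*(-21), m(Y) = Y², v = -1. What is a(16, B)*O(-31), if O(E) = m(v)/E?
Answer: -26/31 ≈ -0.83871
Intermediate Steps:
B = 21
O(E) = 1/E (O(E) = (-1)²/E = 1/E)
a(16, B)*O(-31) = 26/(-31) = 26*(-1/31) = -26/31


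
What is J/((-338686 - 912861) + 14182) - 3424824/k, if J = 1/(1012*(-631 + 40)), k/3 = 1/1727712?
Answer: -1459668291901359451591679/740058107580 ≈ -1.9724e+12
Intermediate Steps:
k = 1/575904 (k = 3/1727712 = 3*(1/1727712) = 1/575904 ≈ 1.7364e-6)
J = -1/598092 (J = 1/(1012*(-591)) = 1/(-598092) = -1/598092 ≈ -1.6720e-6)
J/((-338686 - 912861) + 14182) - 3424824/k = -1/(598092*((-338686 - 912861) + 14182)) - 3424824/1/575904 = -1/(598092*(-1251547 + 14182)) - 3424824*575904 = -1/598092/(-1237365) - 1972369840896 = -1/598092*(-1/1237365) - 1972369840896 = 1/740058107580 - 1972369840896 = -1459668291901359451591679/740058107580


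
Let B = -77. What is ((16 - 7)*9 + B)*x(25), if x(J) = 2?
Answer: 8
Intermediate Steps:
((16 - 7)*9 + B)*x(25) = ((16 - 7)*9 - 77)*2 = (9*9 - 77)*2 = (81 - 77)*2 = 4*2 = 8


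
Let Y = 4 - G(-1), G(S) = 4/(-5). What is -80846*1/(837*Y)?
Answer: -202115/10044 ≈ -20.123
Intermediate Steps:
G(S) = -⅘ (G(S) = 4*(-⅕) = -⅘)
Y = 24/5 (Y = 4 - 1*(-⅘) = 4 + ⅘ = 24/5 ≈ 4.8000)
-80846*1/(837*Y) = -80846/((31*(24/5))*27) = -80846/((744/5)*27) = -80846/20088/5 = -80846*5/20088 = -202115/10044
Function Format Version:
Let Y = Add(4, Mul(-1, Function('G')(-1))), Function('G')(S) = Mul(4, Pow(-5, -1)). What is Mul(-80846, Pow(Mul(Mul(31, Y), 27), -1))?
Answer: Rational(-202115, 10044) ≈ -20.123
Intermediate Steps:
Function('G')(S) = Rational(-4, 5) (Function('G')(S) = Mul(4, Rational(-1, 5)) = Rational(-4, 5))
Y = Rational(24, 5) (Y = Add(4, Mul(-1, Rational(-4, 5))) = Add(4, Rational(4, 5)) = Rational(24, 5) ≈ 4.8000)
Mul(-80846, Pow(Mul(Mul(31, Y), 27), -1)) = Mul(-80846, Pow(Mul(Mul(31, Rational(24, 5)), 27), -1)) = Mul(-80846, Pow(Mul(Rational(744, 5), 27), -1)) = Mul(-80846, Pow(Rational(20088, 5), -1)) = Mul(-80846, Rational(5, 20088)) = Rational(-202115, 10044)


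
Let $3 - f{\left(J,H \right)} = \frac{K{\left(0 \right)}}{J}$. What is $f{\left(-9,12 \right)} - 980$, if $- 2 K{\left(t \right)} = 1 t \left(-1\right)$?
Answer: $-977$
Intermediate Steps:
$K{\left(t \right)} = \frac{t}{2}$ ($K{\left(t \right)} = - \frac{1 t \left(-1\right)}{2} = - \frac{t \left(-1\right)}{2} = - \frac{\left(-1\right) t}{2} = \frac{t}{2}$)
$f{\left(J,H \right)} = 3$ ($f{\left(J,H \right)} = 3 - \frac{\frac{1}{2} \cdot 0}{J} = 3 - \frac{0}{J} = 3 - 0 = 3 + 0 = 3$)
$f{\left(-9,12 \right)} - 980 = 3 - 980 = -977$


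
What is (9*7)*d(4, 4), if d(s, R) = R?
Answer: 252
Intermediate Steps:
(9*7)*d(4, 4) = (9*7)*4 = 63*4 = 252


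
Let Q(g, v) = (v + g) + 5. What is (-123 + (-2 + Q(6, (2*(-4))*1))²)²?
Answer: 14884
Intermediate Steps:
Q(g, v) = 5 + g + v (Q(g, v) = (g + v) + 5 = 5 + g + v)
(-123 + (-2 + Q(6, (2*(-4))*1))²)² = (-123 + (-2 + (5 + 6 + (2*(-4))*1))²)² = (-123 + (-2 + (5 + 6 - 8*1))²)² = (-123 + (-2 + (5 + 6 - 8))²)² = (-123 + (-2 + 3)²)² = (-123 + 1²)² = (-123 + 1)² = (-122)² = 14884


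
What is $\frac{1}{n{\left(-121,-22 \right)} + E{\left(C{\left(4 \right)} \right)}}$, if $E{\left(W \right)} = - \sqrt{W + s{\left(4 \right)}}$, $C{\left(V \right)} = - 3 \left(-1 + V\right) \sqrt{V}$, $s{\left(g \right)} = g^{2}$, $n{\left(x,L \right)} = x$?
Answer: $\frac{i}{\sqrt{2} - 121 i} \approx -0.0082633 + 9.658 \cdot 10^{-5} i$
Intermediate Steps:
$C{\left(V \right)} = \sqrt{V} \left(3 - 3 V\right)$ ($C{\left(V \right)} = \left(3 - 3 V\right) \sqrt{V} = \sqrt{V} \left(3 - 3 V\right)$)
$E{\left(W \right)} = - \sqrt{16 + W}$ ($E{\left(W \right)} = - \sqrt{W + 4^{2}} = - \sqrt{W + 16} = - \sqrt{16 + W}$)
$\frac{1}{n{\left(-121,-22 \right)} + E{\left(C{\left(4 \right)} \right)}} = \frac{1}{-121 - \sqrt{16 + 3 \sqrt{4} \left(1 - 4\right)}} = \frac{1}{-121 - \sqrt{16 + 3 \cdot 2 \left(1 - 4\right)}} = \frac{1}{-121 - \sqrt{16 + 3 \cdot 2 \left(-3\right)}} = \frac{1}{-121 - \sqrt{16 - 18}} = \frac{1}{-121 - \sqrt{-2}} = \frac{1}{-121 - i \sqrt{2}}$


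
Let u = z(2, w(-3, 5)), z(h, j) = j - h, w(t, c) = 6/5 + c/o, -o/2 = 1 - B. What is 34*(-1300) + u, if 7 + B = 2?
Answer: -2652073/60 ≈ -44201.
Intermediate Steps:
B = -5 (B = -7 + 2 = -5)
o = -12 (o = -2*(1 - 1*(-5)) = -2*(1 + 5) = -2*6 = -12)
w(t, c) = 6/5 - c/12 (w(t, c) = 6/5 + c/(-12) = 6*(⅕) + c*(-1/12) = 6/5 - c/12)
u = -73/60 (u = (6/5 - 1/12*5) - 1*2 = (6/5 - 5/12) - 2 = 47/60 - 2 = -73/60 ≈ -1.2167)
34*(-1300) + u = 34*(-1300) - 73/60 = -44200 - 73/60 = -2652073/60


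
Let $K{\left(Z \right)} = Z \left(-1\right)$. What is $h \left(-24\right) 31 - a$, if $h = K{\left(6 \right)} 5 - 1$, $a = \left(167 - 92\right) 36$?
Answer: $20364$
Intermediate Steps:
$a = 2700$ ($a = 75 \cdot 36 = 2700$)
$K{\left(Z \right)} = - Z$
$h = -31$ ($h = \left(-1\right) 6 \cdot 5 - 1 = \left(-6\right) 5 - 1 = -30 - 1 = -31$)
$h \left(-24\right) 31 - a = \left(-31\right) \left(-24\right) 31 - 2700 = 744 \cdot 31 - 2700 = 23064 - 2700 = 20364$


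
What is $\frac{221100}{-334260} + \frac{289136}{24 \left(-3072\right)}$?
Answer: $- \frac{13072669}{2852352} \approx -4.5831$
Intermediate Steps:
$\frac{221100}{-334260} + \frac{289136}{24 \left(-3072\right)} = 221100 \left(- \frac{1}{334260}\right) + \frac{289136}{-73728} = - \frac{3685}{5571} + 289136 \left(- \frac{1}{73728}\right) = - \frac{3685}{5571} - \frac{18071}{4608} = - \frac{13072669}{2852352}$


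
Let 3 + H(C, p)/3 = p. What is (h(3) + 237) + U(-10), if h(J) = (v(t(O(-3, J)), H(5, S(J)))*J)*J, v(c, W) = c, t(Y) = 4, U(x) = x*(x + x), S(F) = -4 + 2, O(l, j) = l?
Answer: 473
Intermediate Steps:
S(F) = -2
U(x) = 2*x² (U(x) = x*(2*x) = 2*x²)
H(C, p) = -9 + 3*p
h(J) = 4*J² (h(J) = (4*J)*J = 4*J²)
(h(3) + 237) + U(-10) = (4*3² + 237) + 2*(-10)² = (4*9 + 237) + 2*100 = (36 + 237) + 200 = 273 + 200 = 473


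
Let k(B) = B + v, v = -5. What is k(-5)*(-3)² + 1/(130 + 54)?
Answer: -16559/184 ≈ -89.995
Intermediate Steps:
k(B) = -5 + B (k(B) = B - 5 = -5 + B)
k(-5)*(-3)² + 1/(130 + 54) = (-5 - 5)*(-3)² + 1/(130 + 54) = -10*9 + 1/184 = -90 + 1/184 = -16559/184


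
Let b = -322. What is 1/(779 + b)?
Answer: 1/457 ≈ 0.0021882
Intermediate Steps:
1/(779 + b) = 1/(779 - 322) = 1/457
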